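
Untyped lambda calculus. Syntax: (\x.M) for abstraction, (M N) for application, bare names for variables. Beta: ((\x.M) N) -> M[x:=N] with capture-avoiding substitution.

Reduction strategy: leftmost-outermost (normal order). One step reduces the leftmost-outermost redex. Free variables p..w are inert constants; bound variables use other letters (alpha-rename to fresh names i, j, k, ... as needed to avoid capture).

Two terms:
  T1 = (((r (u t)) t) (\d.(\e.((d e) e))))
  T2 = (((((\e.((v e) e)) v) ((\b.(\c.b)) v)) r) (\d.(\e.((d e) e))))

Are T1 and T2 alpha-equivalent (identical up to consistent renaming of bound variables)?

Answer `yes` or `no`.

Answer: no

Derivation:
Term 1: (((r (u t)) t) (\d.(\e.((d e) e))))
Term 2: (((((\e.((v e) e)) v) ((\b.(\c.b)) v)) r) (\d.(\e.((d e) e))))
Alpha-equivalence: compare structure up to binder renaming.
Result: False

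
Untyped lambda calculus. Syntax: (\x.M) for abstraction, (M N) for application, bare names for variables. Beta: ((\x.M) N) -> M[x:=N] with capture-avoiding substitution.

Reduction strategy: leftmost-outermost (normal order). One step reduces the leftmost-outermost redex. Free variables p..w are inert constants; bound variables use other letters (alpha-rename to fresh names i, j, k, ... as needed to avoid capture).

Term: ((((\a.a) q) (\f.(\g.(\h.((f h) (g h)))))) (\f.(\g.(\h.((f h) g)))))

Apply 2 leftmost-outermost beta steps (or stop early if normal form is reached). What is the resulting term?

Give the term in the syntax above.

Answer: ((q (\f.(\g.(\h.((f h) (g h)))))) (\f.(\g.(\h.((f h) g)))))

Derivation:
Step 0: ((((\a.a) q) (\f.(\g.(\h.((f h) (g h)))))) (\f.(\g.(\h.((f h) g)))))
Step 1: ((q (\f.(\g.(\h.((f h) (g h)))))) (\f.(\g.(\h.((f h) g)))))
Step 2: (normal form reached)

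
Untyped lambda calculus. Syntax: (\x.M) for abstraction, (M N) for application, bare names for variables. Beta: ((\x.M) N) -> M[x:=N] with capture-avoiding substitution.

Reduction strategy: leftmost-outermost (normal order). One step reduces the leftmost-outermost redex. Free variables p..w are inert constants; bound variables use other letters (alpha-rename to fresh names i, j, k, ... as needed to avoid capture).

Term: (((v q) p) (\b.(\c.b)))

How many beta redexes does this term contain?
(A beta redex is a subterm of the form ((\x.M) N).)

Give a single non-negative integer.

Answer: 0

Derivation:
Term: (((v q) p) (\b.(\c.b)))
  (no redexes)
Total redexes: 0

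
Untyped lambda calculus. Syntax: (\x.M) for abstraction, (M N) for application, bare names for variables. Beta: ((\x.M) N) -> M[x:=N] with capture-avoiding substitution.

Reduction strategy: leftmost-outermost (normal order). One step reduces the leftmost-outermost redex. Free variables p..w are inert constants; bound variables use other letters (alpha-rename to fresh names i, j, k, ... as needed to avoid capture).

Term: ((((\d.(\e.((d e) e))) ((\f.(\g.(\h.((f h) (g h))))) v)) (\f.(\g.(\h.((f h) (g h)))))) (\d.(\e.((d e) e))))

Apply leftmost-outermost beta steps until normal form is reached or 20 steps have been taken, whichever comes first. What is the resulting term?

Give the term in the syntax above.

Answer: (((v (\f.(\g.(\h.((f h) (g h)))))) (\g.(\h.(\i.((h i) ((g h) i)))))) (\d.(\e.((d e) e))))

Derivation:
Step 0: ((((\d.(\e.((d e) e))) ((\f.(\g.(\h.((f h) (g h))))) v)) (\f.(\g.(\h.((f h) (g h)))))) (\d.(\e.((d e) e))))
Step 1: (((\e.((((\f.(\g.(\h.((f h) (g h))))) v) e) e)) (\f.(\g.(\h.((f h) (g h)))))) (\d.(\e.((d e) e))))
Step 2: (((((\f.(\g.(\h.((f h) (g h))))) v) (\f.(\g.(\h.((f h) (g h)))))) (\f.(\g.(\h.((f h) (g h)))))) (\d.(\e.((d e) e))))
Step 3: ((((\g.(\h.((v h) (g h)))) (\f.(\g.(\h.((f h) (g h)))))) (\f.(\g.(\h.((f h) (g h)))))) (\d.(\e.((d e) e))))
Step 4: (((\h.((v h) ((\f.(\g.(\h.((f h) (g h))))) h))) (\f.(\g.(\h.((f h) (g h)))))) (\d.(\e.((d e) e))))
Step 5: (((v (\f.(\g.(\h.((f h) (g h)))))) ((\f.(\g.(\h.((f h) (g h))))) (\f.(\g.(\h.((f h) (g h))))))) (\d.(\e.((d e) e))))
Step 6: (((v (\f.(\g.(\h.((f h) (g h)))))) (\g.(\h.(((\f.(\g.(\h.((f h) (g h))))) h) (g h))))) (\d.(\e.((d e) e))))
Step 7: (((v (\f.(\g.(\h.((f h) (g h)))))) (\g.(\h.((\g.(\i.((h i) (g i)))) (g h))))) (\d.(\e.((d e) e))))
Step 8: (((v (\f.(\g.(\h.((f h) (g h)))))) (\g.(\h.(\i.((h i) ((g h) i)))))) (\d.(\e.((d e) e))))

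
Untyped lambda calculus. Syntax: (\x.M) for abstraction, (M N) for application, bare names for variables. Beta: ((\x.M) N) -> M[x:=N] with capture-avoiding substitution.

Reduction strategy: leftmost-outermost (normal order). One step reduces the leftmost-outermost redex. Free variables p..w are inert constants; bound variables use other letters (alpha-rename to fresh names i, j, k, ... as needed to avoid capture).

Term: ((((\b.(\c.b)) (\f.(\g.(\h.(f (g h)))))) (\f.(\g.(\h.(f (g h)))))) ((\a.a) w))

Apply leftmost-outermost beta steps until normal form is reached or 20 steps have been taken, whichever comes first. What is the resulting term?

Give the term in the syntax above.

Step 0: ((((\b.(\c.b)) (\f.(\g.(\h.(f (g h)))))) (\f.(\g.(\h.(f (g h)))))) ((\a.a) w))
Step 1: (((\c.(\f.(\g.(\h.(f (g h)))))) (\f.(\g.(\h.(f (g h)))))) ((\a.a) w))
Step 2: ((\f.(\g.(\h.(f (g h))))) ((\a.a) w))
Step 3: (\g.(\h.(((\a.a) w) (g h))))
Step 4: (\g.(\h.(w (g h))))

Answer: (\g.(\h.(w (g h))))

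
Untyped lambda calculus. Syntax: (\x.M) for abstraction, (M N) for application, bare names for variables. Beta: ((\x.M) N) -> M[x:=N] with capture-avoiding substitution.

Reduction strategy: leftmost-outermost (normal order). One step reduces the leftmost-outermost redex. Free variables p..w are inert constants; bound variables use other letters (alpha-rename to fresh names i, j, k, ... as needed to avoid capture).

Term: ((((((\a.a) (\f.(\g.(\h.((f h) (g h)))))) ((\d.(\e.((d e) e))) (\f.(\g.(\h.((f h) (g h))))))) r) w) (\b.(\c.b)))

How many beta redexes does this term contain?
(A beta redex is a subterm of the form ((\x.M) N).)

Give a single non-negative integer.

Term: ((((((\a.a) (\f.(\g.(\h.((f h) (g h)))))) ((\d.(\e.((d e) e))) (\f.(\g.(\h.((f h) (g h))))))) r) w) (\b.(\c.b)))
  Redex: ((\a.a) (\f.(\g.(\h.((f h) (g h))))))
  Redex: ((\d.(\e.((d e) e))) (\f.(\g.(\h.((f h) (g h))))))
Total redexes: 2

Answer: 2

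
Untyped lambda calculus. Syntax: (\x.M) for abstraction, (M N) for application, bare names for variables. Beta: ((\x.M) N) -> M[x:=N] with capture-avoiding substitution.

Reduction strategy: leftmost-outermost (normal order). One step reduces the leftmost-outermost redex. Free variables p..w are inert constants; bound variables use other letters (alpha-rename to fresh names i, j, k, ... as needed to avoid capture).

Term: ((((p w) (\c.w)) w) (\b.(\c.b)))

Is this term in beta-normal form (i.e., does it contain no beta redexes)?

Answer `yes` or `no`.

Term: ((((p w) (\c.w)) w) (\b.(\c.b)))
No beta redexes found.

Answer: yes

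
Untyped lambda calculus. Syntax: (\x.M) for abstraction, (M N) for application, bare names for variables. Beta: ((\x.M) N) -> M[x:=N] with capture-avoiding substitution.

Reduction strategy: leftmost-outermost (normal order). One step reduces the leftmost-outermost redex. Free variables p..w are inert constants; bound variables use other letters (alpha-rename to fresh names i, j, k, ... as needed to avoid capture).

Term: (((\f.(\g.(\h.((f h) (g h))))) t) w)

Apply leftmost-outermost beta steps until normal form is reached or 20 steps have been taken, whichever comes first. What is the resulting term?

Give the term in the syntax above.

Step 0: (((\f.(\g.(\h.((f h) (g h))))) t) w)
Step 1: ((\g.(\h.((t h) (g h)))) w)
Step 2: (\h.((t h) (w h)))

Answer: (\h.((t h) (w h)))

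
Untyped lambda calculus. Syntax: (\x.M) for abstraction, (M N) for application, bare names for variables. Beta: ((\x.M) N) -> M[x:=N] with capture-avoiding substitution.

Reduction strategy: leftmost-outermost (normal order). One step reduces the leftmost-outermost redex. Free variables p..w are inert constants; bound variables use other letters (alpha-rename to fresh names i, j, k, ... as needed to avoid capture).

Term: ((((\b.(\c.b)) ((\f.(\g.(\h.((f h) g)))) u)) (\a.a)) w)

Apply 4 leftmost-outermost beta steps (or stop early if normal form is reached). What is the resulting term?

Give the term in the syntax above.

Answer: (\h.((u h) w))

Derivation:
Step 0: ((((\b.(\c.b)) ((\f.(\g.(\h.((f h) g)))) u)) (\a.a)) w)
Step 1: (((\c.((\f.(\g.(\h.((f h) g)))) u)) (\a.a)) w)
Step 2: (((\f.(\g.(\h.((f h) g)))) u) w)
Step 3: ((\g.(\h.((u h) g))) w)
Step 4: (\h.((u h) w))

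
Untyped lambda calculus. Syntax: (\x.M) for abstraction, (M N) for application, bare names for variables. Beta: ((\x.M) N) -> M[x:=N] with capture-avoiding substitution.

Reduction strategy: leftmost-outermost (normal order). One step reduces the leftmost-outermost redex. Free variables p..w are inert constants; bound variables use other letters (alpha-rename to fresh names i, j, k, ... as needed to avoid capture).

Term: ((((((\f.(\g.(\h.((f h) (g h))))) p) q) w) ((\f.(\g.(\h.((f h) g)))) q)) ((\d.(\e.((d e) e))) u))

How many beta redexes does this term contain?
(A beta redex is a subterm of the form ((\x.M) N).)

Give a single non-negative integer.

Answer: 3

Derivation:
Term: ((((((\f.(\g.(\h.((f h) (g h))))) p) q) w) ((\f.(\g.(\h.((f h) g)))) q)) ((\d.(\e.((d e) e))) u))
  Redex: ((\f.(\g.(\h.((f h) (g h))))) p)
  Redex: ((\f.(\g.(\h.((f h) g)))) q)
  Redex: ((\d.(\e.((d e) e))) u)
Total redexes: 3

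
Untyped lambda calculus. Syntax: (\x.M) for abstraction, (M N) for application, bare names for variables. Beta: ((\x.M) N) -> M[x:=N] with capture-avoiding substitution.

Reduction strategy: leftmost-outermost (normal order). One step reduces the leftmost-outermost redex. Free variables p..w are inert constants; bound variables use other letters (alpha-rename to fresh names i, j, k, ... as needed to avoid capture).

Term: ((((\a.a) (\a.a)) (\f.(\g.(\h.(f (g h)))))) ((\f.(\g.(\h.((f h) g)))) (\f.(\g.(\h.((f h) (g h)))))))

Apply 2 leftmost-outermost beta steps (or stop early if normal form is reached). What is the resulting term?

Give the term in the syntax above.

Step 0: ((((\a.a) (\a.a)) (\f.(\g.(\h.(f (g h)))))) ((\f.(\g.(\h.((f h) g)))) (\f.(\g.(\h.((f h) (g h)))))))
Step 1: (((\a.a) (\f.(\g.(\h.(f (g h)))))) ((\f.(\g.(\h.((f h) g)))) (\f.(\g.(\h.((f h) (g h)))))))
Step 2: ((\f.(\g.(\h.(f (g h))))) ((\f.(\g.(\h.((f h) g)))) (\f.(\g.(\h.((f h) (g h)))))))

Answer: ((\f.(\g.(\h.(f (g h))))) ((\f.(\g.(\h.((f h) g)))) (\f.(\g.(\h.((f h) (g h)))))))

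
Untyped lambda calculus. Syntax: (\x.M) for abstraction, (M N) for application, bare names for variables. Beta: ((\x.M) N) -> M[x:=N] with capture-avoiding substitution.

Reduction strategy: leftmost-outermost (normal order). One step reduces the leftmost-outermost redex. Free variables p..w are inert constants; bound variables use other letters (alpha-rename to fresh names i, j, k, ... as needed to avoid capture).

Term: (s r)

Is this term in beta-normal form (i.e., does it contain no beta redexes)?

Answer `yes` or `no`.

Answer: yes

Derivation:
Term: (s r)
No beta redexes found.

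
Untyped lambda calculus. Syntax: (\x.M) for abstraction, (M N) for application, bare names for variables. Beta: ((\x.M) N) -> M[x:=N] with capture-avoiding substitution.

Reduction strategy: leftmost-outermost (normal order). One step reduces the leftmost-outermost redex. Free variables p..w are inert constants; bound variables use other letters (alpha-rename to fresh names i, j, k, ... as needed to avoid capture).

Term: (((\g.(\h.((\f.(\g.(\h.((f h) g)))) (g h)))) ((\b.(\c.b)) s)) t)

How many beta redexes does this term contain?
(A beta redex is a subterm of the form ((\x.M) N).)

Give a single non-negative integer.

Term: (((\g.(\h.((\f.(\g.(\h.((f h) g)))) (g h)))) ((\b.(\c.b)) s)) t)
  Redex: ((\g.(\h.((\f.(\g.(\h.((f h) g)))) (g h)))) ((\b.(\c.b)) s))
  Redex: ((\f.(\g.(\h.((f h) g)))) (g h))
  Redex: ((\b.(\c.b)) s)
Total redexes: 3

Answer: 3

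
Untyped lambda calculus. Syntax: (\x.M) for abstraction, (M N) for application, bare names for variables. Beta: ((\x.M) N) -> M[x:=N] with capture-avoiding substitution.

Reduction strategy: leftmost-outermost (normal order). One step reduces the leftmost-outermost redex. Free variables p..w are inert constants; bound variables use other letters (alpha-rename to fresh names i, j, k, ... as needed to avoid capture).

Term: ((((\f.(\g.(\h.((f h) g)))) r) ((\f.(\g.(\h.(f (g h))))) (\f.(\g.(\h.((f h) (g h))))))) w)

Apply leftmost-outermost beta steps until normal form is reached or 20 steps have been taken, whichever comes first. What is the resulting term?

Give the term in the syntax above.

Step 0: ((((\f.(\g.(\h.((f h) g)))) r) ((\f.(\g.(\h.(f (g h))))) (\f.(\g.(\h.((f h) (g h))))))) w)
Step 1: (((\g.(\h.((r h) g))) ((\f.(\g.(\h.(f (g h))))) (\f.(\g.(\h.((f h) (g h))))))) w)
Step 2: ((\h.((r h) ((\f.(\g.(\h.(f (g h))))) (\f.(\g.(\h.((f h) (g h)))))))) w)
Step 3: ((r w) ((\f.(\g.(\h.(f (g h))))) (\f.(\g.(\h.((f h) (g h)))))))
Step 4: ((r w) (\g.(\h.((\f.(\g.(\h.((f h) (g h))))) (g h)))))
Step 5: ((r w) (\g.(\h.(\i.(\j.(((g h) j) (i j)))))))

Answer: ((r w) (\g.(\h.(\i.(\j.(((g h) j) (i j)))))))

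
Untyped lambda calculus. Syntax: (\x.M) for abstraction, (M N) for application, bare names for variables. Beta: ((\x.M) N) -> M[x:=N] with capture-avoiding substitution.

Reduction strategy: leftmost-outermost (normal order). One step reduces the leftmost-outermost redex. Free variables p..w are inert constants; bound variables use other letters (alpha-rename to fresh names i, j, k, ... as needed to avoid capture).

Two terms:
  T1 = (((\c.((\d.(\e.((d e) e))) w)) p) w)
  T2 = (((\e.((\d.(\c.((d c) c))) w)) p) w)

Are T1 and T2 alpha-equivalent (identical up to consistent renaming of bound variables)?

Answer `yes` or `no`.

Answer: yes

Derivation:
Term 1: (((\c.((\d.(\e.((d e) e))) w)) p) w)
Term 2: (((\e.((\d.(\c.((d c) c))) w)) p) w)
Alpha-equivalence: compare structure up to binder renaming.
Result: True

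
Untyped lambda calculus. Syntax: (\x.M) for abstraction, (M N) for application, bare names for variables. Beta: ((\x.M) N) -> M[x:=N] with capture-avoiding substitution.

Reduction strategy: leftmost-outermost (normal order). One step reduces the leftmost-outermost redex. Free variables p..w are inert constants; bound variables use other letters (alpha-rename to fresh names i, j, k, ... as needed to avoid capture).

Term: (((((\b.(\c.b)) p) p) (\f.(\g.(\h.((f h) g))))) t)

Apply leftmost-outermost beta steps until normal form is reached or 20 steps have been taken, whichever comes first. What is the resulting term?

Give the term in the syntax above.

Step 0: (((((\b.(\c.b)) p) p) (\f.(\g.(\h.((f h) g))))) t)
Step 1: ((((\c.p) p) (\f.(\g.(\h.((f h) g))))) t)
Step 2: ((p (\f.(\g.(\h.((f h) g))))) t)

Answer: ((p (\f.(\g.(\h.((f h) g))))) t)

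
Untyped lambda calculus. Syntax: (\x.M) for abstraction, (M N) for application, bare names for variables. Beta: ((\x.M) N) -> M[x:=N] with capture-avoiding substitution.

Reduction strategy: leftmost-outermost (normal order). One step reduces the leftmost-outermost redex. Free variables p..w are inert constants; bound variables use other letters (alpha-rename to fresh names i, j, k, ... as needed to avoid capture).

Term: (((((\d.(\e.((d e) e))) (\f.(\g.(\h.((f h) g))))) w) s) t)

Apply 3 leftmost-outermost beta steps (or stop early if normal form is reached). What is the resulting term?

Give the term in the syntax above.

Step 0: (((((\d.(\e.((d e) e))) (\f.(\g.(\h.((f h) g))))) w) s) t)
Step 1: ((((\e.(((\f.(\g.(\h.((f h) g)))) e) e)) w) s) t)
Step 2: (((((\f.(\g.(\h.((f h) g)))) w) w) s) t)
Step 3: ((((\g.(\h.((w h) g))) w) s) t)

Answer: ((((\g.(\h.((w h) g))) w) s) t)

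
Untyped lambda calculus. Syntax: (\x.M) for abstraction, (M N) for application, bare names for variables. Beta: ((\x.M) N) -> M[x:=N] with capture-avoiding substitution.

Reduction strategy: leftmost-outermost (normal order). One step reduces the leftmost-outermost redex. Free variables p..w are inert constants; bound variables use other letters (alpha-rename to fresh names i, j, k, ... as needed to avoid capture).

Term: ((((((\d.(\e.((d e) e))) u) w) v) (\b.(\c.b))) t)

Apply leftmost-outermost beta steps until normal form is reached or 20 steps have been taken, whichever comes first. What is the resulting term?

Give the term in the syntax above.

Answer: (((((u w) w) v) (\b.(\c.b))) t)

Derivation:
Step 0: ((((((\d.(\e.((d e) e))) u) w) v) (\b.(\c.b))) t)
Step 1: (((((\e.((u e) e)) w) v) (\b.(\c.b))) t)
Step 2: (((((u w) w) v) (\b.(\c.b))) t)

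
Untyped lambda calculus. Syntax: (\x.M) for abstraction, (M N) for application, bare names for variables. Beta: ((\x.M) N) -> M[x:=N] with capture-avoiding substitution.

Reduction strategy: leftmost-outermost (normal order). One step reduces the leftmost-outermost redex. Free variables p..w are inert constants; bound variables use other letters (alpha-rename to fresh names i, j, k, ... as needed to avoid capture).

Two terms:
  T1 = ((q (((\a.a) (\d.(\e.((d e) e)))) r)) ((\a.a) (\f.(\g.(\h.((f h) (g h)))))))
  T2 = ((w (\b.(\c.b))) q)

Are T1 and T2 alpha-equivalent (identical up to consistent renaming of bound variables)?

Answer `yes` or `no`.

Term 1: ((q (((\a.a) (\d.(\e.((d e) e)))) r)) ((\a.a) (\f.(\g.(\h.((f h) (g h)))))))
Term 2: ((w (\b.(\c.b))) q)
Alpha-equivalence: compare structure up to binder renaming.
Result: False

Answer: no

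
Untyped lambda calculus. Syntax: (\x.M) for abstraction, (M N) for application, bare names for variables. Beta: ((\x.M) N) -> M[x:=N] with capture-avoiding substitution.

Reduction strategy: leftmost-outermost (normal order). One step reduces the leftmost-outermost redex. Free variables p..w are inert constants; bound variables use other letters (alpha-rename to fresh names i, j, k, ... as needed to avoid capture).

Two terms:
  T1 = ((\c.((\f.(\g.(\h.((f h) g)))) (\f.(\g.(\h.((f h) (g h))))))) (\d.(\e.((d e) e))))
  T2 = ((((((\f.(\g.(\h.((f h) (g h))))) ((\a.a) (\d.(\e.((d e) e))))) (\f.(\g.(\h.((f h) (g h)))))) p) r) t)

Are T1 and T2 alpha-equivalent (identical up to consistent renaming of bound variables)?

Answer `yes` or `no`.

Term 1: ((\c.((\f.(\g.(\h.((f h) g)))) (\f.(\g.(\h.((f h) (g h))))))) (\d.(\e.((d e) e))))
Term 2: ((((((\f.(\g.(\h.((f h) (g h))))) ((\a.a) (\d.(\e.((d e) e))))) (\f.(\g.(\h.((f h) (g h)))))) p) r) t)
Alpha-equivalence: compare structure up to binder renaming.
Result: False

Answer: no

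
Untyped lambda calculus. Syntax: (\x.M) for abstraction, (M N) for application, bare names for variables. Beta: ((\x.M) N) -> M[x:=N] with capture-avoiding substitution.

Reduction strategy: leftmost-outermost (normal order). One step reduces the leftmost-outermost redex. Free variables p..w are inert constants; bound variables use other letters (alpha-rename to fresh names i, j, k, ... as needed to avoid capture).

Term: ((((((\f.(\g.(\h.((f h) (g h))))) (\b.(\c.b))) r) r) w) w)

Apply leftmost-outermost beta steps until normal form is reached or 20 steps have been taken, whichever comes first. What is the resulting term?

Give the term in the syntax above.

Step 0: ((((((\f.(\g.(\h.((f h) (g h))))) (\b.(\c.b))) r) r) w) w)
Step 1: (((((\g.(\h.(((\b.(\c.b)) h) (g h)))) r) r) w) w)
Step 2: ((((\h.(((\b.(\c.b)) h) (r h))) r) w) w)
Step 3: (((((\b.(\c.b)) r) (r r)) w) w)
Step 4: ((((\c.r) (r r)) w) w)
Step 5: ((r w) w)

Answer: ((r w) w)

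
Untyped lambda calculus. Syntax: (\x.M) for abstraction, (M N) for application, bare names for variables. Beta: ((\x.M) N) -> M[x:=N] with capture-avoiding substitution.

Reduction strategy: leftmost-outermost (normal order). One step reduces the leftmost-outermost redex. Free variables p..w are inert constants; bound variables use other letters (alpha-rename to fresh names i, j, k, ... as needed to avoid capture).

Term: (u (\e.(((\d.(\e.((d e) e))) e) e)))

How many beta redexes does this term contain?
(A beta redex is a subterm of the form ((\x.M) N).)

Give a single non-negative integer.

Answer: 1

Derivation:
Term: (u (\e.(((\d.(\e.((d e) e))) e) e)))
  Redex: ((\d.(\e.((d e) e))) e)
Total redexes: 1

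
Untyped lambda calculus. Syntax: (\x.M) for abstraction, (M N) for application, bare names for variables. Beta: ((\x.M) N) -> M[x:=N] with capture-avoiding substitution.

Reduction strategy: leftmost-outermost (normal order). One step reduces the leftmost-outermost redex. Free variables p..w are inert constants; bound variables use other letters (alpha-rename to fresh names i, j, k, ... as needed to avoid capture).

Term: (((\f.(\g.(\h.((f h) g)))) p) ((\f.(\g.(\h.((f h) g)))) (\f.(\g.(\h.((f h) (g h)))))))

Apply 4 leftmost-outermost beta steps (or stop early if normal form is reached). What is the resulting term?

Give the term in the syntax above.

Step 0: (((\f.(\g.(\h.((f h) g)))) p) ((\f.(\g.(\h.((f h) g)))) (\f.(\g.(\h.((f h) (g h)))))))
Step 1: ((\g.(\h.((p h) g))) ((\f.(\g.(\h.((f h) g)))) (\f.(\g.(\h.((f h) (g h)))))))
Step 2: (\h.((p h) ((\f.(\g.(\h.((f h) g)))) (\f.(\g.(\h.((f h) (g h))))))))
Step 3: (\h.((p h) (\g.(\h.(((\f.(\g.(\h.((f h) (g h))))) h) g)))))
Step 4: (\h.((p h) (\g.(\h.((\g.(\i.((h i) (g i)))) g)))))

Answer: (\h.((p h) (\g.(\h.((\g.(\i.((h i) (g i)))) g)))))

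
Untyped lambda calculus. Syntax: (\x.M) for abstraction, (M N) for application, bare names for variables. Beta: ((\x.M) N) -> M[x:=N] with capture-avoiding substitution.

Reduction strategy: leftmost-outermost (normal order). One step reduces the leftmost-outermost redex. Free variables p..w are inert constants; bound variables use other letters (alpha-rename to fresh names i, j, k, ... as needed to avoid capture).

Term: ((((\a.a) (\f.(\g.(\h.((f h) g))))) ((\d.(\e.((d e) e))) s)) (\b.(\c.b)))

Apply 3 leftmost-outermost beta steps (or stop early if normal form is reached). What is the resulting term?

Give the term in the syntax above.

Step 0: ((((\a.a) (\f.(\g.(\h.((f h) g))))) ((\d.(\e.((d e) e))) s)) (\b.(\c.b)))
Step 1: (((\f.(\g.(\h.((f h) g)))) ((\d.(\e.((d e) e))) s)) (\b.(\c.b)))
Step 2: ((\g.(\h.((((\d.(\e.((d e) e))) s) h) g))) (\b.(\c.b)))
Step 3: (\h.((((\d.(\e.((d e) e))) s) h) (\b.(\c.b))))

Answer: (\h.((((\d.(\e.((d e) e))) s) h) (\b.(\c.b))))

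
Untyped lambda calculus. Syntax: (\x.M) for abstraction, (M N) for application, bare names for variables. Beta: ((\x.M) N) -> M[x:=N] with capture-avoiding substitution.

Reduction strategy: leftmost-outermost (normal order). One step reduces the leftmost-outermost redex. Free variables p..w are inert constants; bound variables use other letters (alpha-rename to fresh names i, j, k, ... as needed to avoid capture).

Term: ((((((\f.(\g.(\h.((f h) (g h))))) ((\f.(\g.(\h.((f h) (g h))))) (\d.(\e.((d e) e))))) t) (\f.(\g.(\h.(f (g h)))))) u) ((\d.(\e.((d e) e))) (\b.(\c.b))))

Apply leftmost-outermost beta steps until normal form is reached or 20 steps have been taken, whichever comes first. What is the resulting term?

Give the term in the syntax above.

Answer: (((((t (\f.(\g.(\h.(f (g h)))))) (\g.(\h.((t (\f.(\g.(\h.(f (g h)))))) (g h))))) (\g.(\h.((t (\f.(\g.(\h.(f (g h)))))) (g h))))) u) (\e.e))

Derivation:
Step 0: ((((((\f.(\g.(\h.((f h) (g h))))) ((\f.(\g.(\h.((f h) (g h))))) (\d.(\e.((d e) e))))) t) (\f.(\g.(\h.(f (g h)))))) u) ((\d.(\e.((d e) e))) (\b.(\c.b))))
Step 1: (((((\g.(\h.((((\f.(\g.(\h.((f h) (g h))))) (\d.(\e.((d e) e)))) h) (g h)))) t) (\f.(\g.(\h.(f (g h)))))) u) ((\d.(\e.((d e) e))) (\b.(\c.b))))
Step 2: ((((\h.((((\f.(\g.(\h.((f h) (g h))))) (\d.(\e.((d e) e)))) h) (t h))) (\f.(\g.(\h.(f (g h)))))) u) ((\d.(\e.((d e) e))) (\b.(\c.b))))
Step 3: ((((((\f.(\g.(\h.((f h) (g h))))) (\d.(\e.((d e) e)))) (\f.(\g.(\h.(f (g h)))))) (t (\f.(\g.(\h.(f (g h))))))) u) ((\d.(\e.((d e) e))) (\b.(\c.b))))
Step 4: (((((\g.(\h.(((\d.(\e.((d e) e))) h) (g h)))) (\f.(\g.(\h.(f (g h)))))) (t (\f.(\g.(\h.(f (g h))))))) u) ((\d.(\e.((d e) e))) (\b.(\c.b))))
Step 5: ((((\h.(((\d.(\e.((d e) e))) h) ((\f.(\g.(\h.(f (g h))))) h))) (t (\f.(\g.(\h.(f (g h))))))) u) ((\d.(\e.((d e) e))) (\b.(\c.b))))
Step 6: (((((\d.(\e.((d e) e))) (t (\f.(\g.(\h.(f (g h))))))) ((\f.(\g.(\h.(f (g h))))) (t (\f.(\g.(\h.(f (g h)))))))) u) ((\d.(\e.((d e) e))) (\b.(\c.b))))
Step 7: ((((\e.(((t (\f.(\g.(\h.(f (g h)))))) e) e)) ((\f.(\g.(\h.(f (g h))))) (t (\f.(\g.(\h.(f (g h)))))))) u) ((\d.(\e.((d e) e))) (\b.(\c.b))))
Step 8: (((((t (\f.(\g.(\h.(f (g h)))))) ((\f.(\g.(\h.(f (g h))))) (t (\f.(\g.(\h.(f (g h)))))))) ((\f.(\g.(\h.(f (g h))))) (t (\f.(\g.(\h.(f (g h)))))))) u) ((\d.(\e.((d e) e))) (\b.(\c.b))))
Step 9: (((((t (\f.(\g.(\h.(f (g h)))))) (\g.(\h.((t (\f.(\g.(\h.(f (g h)))))) (g h))))) ((\f.(\g.(\h.(f (g h))))) (t (\f.(\g.(\h.(f (g h)))))))) u) ((\d.(\e.((d e) e))) (\b.(\c.b))))
Step 10: (((((t (\f.(\g.(\h.(f (g h)))))) (\g.(\h.((t (\f.(\g.(\h.(f (g h)))))) (g h))))) (\g.(\h.((t (\f.(\g.(\h.(f (g h)))))) (g h))))) u) ((\d.(\e.((d e) e))) (\b.(\c.b))))
Step 11: (((((t (\f.(\g.(\h.(f (g h)))))) (\g.(\h.((t (\f.(\g.(\h.(f (g h)))))) (g h))))) (\g.(\h.((t (\f.(\g.(\h.(f (g h)))))) (g h))))) u) (\e.(((\b.(\c.b)) e) e)))
Step 12: (((((t (\f.(\g.(\h.(f (g h)))))) (\g.(\h.((t (\f.(\g.(\h.(f (g h)))))) (g h))))) (\g.(\h.((t (\f.(\g.(\h.(f (g h)))))) (g h))))) u) (\e.((\c.e) e)))
Step 13: (((((t (\f.(\g.(\h.(f (g h)))))) (\g.(\h.((t (\f.(\g.(\h.(f (g h)))))) (g h))))) (\g.(\h.((t (\f.(\g.(\h.(f (g h)))))) (g h))))) u) (\e.e))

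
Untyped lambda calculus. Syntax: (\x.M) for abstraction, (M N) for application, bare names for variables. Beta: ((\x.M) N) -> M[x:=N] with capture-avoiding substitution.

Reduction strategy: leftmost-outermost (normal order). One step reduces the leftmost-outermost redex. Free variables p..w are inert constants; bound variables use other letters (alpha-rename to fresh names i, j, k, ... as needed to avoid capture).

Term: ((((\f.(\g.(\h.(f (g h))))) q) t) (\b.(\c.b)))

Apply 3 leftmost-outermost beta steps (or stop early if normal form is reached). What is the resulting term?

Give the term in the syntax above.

Answer: (q (t (\b.(\c.b))))

Derivation:
Step 0: ((((\f.(\g.(\h.(f (g h))))) q) t) (\b.(\c.b)))
Step 1: (((\g.(\h.(q (g h)))) t) (\b.(\c.b)))
Step 2: ((\h.(q (t h))) (\b.(\c.b)))
Step 3: (q (t (\b.(\c.b))))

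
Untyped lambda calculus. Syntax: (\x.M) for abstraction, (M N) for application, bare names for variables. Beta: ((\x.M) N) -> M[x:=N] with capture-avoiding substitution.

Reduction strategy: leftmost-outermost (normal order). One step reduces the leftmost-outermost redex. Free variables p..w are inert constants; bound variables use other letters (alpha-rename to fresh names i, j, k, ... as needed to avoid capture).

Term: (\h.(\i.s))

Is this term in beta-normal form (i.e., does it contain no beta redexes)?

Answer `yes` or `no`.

Term: (\h.(\i.s))
No beta redexes found.

Answer: yes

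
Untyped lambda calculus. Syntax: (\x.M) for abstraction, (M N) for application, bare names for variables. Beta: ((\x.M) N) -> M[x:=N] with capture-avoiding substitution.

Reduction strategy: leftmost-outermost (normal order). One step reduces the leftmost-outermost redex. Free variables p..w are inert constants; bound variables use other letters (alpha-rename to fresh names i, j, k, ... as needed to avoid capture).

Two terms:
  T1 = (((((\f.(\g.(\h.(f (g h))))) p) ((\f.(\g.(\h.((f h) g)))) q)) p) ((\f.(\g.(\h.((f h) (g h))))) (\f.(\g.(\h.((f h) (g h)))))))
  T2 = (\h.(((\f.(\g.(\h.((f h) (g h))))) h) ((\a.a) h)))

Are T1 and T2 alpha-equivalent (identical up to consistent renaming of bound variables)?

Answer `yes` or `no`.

Term 1: (((((\f.(\g.(\h.(f (g h))))) p) ((\f.(\g.(\h.((f h) g)))) q)) p) ((\f.(\g.(\h.((f h) (g h))))) (\f.(\g.(\h.((f h) (g h)))))))
Term 2: (\h.(((\f.(\g.(\h.((f h) (g h))))) h) ((\a.a) h)))
Alpha-equivalence: compare structure up to binder renaming.
Result: False

Answer: no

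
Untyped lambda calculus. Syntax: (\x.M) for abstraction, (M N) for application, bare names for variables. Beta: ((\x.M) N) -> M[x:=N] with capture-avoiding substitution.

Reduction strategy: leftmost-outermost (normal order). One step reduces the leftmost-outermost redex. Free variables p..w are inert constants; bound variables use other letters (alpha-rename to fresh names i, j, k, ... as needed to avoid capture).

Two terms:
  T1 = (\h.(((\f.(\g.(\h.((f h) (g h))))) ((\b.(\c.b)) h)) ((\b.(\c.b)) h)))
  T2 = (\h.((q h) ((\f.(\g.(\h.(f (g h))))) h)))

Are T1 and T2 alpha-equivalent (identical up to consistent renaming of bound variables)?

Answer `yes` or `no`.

Answer: no

Derivation:
Term 1: (\h.(((\f.(\g.(\h.((f h) (g h))))) ((\b.(\c.b)) h)) ((\b.(\c.b)) h)))
Term 2: (\h.((q h) ((\f.(\g.(\h.(f (g h))))) h)))
Alpha-equivalence: compare structure up to binder renaming.
Result: False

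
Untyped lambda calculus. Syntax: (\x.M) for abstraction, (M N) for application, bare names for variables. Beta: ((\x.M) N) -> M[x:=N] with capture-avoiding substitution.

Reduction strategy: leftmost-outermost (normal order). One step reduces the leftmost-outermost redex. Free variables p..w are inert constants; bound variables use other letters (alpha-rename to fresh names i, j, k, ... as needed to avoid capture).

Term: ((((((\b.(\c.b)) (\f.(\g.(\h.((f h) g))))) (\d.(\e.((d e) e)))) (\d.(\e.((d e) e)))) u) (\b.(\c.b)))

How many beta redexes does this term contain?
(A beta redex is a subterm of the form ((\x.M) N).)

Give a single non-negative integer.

Term: ((((((\b.(\c.b)) (\f.(\g.(\h.((f h) g))))) (\d.(\e.((d e) e)))) (\d.(\e.((d e) e)))) u) (\b.(\c.b)))
  Redex: ((\b.(\c.b)) (\f.(\g.(\h.((f h) g)))))
Total redexes: 1

Answer: 1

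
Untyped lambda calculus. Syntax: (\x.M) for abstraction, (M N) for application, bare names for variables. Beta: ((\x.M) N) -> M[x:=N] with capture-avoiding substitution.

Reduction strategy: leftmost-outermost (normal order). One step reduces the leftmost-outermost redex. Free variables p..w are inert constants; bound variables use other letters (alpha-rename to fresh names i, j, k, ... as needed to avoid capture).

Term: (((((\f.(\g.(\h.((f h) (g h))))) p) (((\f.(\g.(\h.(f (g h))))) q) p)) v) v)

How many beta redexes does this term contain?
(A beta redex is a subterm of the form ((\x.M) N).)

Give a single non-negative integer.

Term: (((((\f.(\g.(\h.((f h) (g h))))) p) (((\f.(\g.(\h.(f (g h))))) q) p)) v) v)
  Redex: ((\f.(\g.(\h.((f h) (g h))))) p)
  Redex: ((\f.(\g.(\h.(f (g h))))) q)
Total redexes: 2

Answer: 2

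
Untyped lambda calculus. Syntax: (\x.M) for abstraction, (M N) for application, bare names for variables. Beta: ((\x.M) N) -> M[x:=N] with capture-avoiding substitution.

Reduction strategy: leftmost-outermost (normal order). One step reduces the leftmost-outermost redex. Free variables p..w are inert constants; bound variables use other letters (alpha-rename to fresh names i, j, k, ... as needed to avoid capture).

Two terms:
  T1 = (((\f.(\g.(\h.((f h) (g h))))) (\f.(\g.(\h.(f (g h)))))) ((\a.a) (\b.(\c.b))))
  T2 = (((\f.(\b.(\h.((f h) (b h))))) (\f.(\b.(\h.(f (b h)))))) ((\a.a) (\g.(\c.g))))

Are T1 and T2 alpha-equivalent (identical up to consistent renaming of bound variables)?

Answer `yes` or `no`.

Term 1: (((\f.(\g.(\h.((f h) (g h))))) (\f.(\g.(\h.(f (g h)))))) ((\a.a) (\b.(\c.b))))
Term 2: (((\f.(\b.(\h.((f h) (b h))))) (\f.(\b.(\h.(f (b h)))))) ((\a.a) (\g.(\c.g))))
Alpha-equivalence: compare structure up to binder renaming.
Result: True

Answer: yes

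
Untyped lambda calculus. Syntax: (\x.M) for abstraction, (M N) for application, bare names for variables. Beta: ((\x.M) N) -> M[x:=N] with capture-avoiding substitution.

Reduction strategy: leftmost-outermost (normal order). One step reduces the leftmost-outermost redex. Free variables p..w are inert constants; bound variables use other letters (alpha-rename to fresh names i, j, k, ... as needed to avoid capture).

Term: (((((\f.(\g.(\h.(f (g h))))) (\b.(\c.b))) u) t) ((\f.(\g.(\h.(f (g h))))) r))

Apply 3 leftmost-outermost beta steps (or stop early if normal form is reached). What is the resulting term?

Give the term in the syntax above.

Step 0: (((((\f.(\g.(\h.(f (g h))))) (\b.(\c.b))) u) t) ((\f.(\g.(\h.(f (g h))))) r))
Step 1: ((((\g.(\h.((\b.(\c.b)) (g h)))) u) t) ((\f.(\g.(\h.(f (g h))))) r))
Step 2: (((\h.((\b.(\c.b)) (u h))) t) ((\f.(\g.(\h.(f (g h))))) r))
Step 3: (((\b.(\c.b)) (u t)) ((\f.(\g.(\h.(f (g h))))) r))

Answer: (((\b.(\c.b)) (u t)) ((\f.(\g.(\h.(f (g h))))) r))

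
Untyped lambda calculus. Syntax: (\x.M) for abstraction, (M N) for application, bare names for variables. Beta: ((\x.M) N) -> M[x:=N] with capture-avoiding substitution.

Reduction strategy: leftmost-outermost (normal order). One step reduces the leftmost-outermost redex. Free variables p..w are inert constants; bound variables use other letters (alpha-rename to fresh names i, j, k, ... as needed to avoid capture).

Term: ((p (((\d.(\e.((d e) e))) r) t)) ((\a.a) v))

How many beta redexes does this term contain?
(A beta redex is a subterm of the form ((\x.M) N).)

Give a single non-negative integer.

Term: ((p (((\d.(\e.((d e) e))) r) t)) ((\a.a) v))
  Redex: ((\d.(\e.((d e) e))) r)
  Redex: ((\a.a) v)
Total redexes: 2

Answer: 2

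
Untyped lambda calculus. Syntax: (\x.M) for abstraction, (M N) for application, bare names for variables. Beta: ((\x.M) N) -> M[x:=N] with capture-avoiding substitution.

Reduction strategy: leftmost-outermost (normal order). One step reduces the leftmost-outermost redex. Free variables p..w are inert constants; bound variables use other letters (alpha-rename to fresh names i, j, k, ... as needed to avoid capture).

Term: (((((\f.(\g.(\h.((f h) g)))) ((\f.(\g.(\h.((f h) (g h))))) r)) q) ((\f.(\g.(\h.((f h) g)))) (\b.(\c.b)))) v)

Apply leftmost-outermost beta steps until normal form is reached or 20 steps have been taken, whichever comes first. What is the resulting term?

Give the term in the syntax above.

Answer: (((r q) (\h.h)) v)

Derivation:
Step 0: (((((\f.(\g.(\h.((f h) g)))) ((\f.(\g.(\h.((f h) (g h))))) r)) q) ((\f.(\g.(\h.((f h) g)))) (\b.(\c.b)))) v)
Step 1: ((((\g.(\h.((((\f.(\g.(\h.((f h) (g h))))) r) h) g))) q) ((\f.(\g.(\h.((f h) g)))) (\b.(\c.b)))) v)
Step 2: (((\h.((((\f.(\g.(\h.((f h) (g h))))) r) h) q)) ((\f.(\g.(\h.((f h) g)))) (\b.(\c.b)))) v)
Step 3: (((((\f.(\g.(\h.((f h) (g h))))) r) ((\f.(\g.(\h.((f h) g)))) (\b.(\c.b)))) q) v)
Step 4: ((((\g.(\h.((r h) (g h)))) ((\f.(\g.(\h.((f h) g)))) (\b.(\c.b)))) q) v)
Step 5: (((\h.((r h) (((\f.(\g.(\h.((f h) g)))) (\b.(\c.b))) h))) q) v)
Step 6: (((r q) (((\f.(\g.(\h.((f h) g)))) (\b.(\c.b))) q)) v)
Step 7: (((r q) ((\g.(\h.(((\b.(\c.b)) h) g))) q)) v)
Step 8: (((r q) (\h.(((\b.(\c.b)) h) q))) v)
Step 9: (((r q) (\h.((\c.h) q))) v)
Step 10: (((r q) (\h.h)) v)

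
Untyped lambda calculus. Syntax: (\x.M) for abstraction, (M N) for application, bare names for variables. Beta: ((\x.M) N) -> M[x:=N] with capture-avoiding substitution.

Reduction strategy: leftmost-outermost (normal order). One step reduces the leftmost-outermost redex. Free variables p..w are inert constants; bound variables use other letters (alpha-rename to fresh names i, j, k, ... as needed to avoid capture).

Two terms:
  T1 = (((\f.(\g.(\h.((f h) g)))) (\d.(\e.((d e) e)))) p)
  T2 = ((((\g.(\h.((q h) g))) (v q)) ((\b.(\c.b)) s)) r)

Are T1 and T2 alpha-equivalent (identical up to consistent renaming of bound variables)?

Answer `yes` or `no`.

Answer: no

Derivation:
Term 1: (((\f.(\g.(\h.((f h) g)))) (\d.(\e.((d e) e)))) p)
Term 2: ((((\g.(\h.((q h) g))) (v q)) ((\b.(\c.b)) s)) r)
Alpha-equivalence: compare structure up to binder renaming.
Result: False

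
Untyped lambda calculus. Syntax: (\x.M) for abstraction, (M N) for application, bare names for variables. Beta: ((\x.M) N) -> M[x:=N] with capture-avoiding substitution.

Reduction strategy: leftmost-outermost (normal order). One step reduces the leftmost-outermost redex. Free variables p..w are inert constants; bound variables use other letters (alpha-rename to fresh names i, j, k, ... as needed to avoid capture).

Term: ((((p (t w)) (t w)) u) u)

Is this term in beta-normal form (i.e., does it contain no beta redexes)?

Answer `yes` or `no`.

Term: ((((p (t w)) (t w)) u) u)
No beta redexes found.

Answer: yes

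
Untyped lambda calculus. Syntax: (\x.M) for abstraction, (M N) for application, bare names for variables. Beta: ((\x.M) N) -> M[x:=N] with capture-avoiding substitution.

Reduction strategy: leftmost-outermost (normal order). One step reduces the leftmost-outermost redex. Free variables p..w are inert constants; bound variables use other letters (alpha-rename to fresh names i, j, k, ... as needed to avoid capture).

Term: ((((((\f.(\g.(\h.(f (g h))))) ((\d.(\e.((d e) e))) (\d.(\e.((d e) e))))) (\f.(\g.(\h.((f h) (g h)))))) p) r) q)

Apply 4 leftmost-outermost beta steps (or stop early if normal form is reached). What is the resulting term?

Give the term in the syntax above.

Step 0: ((((((\f.(\g.(\h.(f (g h))))) ((\d.(\e.((d e) e))) (\d.(\e.((d e) e))))) (\f.(\g.(\h.((f h) (g h)))))) p) r) q)
Step 1: (((((\g.(\h.(((\d.(\e.((d e) e))) (\d.(\e.((d e) e)))) (g h)))) (\f.(\g.(\h.((f h) (g h)))))) p) r) q)
Step 2: ((((\h.(((\d.(\e.((d e) e))) (\d.(\e.((d e) e)))) ((\f.(\g.(\h.((f h) (g h))))) h))) p) r) q)
Step 3: (((((\d.(\e.((d e) e))) (\d.(\e.((d e) e)))) ((\f.(\g.(\h.((f h) (g h))))) p)) r) q)
Step 4: ((((\e.(((\d.(\e.((d e) e))) e) e)) ((\f.(\g.(\h.((f h) (g h))))) p)) r) q)

Answer: ((((\e.(((\d.(\e.((d e) e))) e) e)) ((\f.(\g.(\h.((f h) (g h))))) p)) r) q)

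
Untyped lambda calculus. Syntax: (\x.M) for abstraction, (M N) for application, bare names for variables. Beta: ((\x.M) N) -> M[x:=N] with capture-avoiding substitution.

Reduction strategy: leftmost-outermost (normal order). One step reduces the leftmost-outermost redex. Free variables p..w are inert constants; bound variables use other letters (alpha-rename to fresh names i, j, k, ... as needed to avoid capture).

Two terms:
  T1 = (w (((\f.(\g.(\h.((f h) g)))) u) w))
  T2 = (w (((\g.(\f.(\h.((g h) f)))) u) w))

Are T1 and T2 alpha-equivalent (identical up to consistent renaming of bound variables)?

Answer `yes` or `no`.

Answer: yes

Derivation:
Term 1: (w (((\f.(\g.(\h.((f h) g)))) u) w))
Term 2: (w (((\g.(\f.(\h.((g h) f)))) u) w))
Alpha-equivalence: compare structure up to binder renaming.
Result: True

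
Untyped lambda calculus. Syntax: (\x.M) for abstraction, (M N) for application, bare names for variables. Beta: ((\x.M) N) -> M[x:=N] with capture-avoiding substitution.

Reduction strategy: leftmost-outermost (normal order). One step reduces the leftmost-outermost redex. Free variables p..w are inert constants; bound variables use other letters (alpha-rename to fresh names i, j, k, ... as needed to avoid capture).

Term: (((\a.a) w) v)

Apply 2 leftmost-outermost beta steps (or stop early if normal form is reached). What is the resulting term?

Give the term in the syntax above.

Answer: (w v)

Derivation:
Step 0: (((\a.a) w) v)
Step 1: (w v)
Step 2: (normal form reached)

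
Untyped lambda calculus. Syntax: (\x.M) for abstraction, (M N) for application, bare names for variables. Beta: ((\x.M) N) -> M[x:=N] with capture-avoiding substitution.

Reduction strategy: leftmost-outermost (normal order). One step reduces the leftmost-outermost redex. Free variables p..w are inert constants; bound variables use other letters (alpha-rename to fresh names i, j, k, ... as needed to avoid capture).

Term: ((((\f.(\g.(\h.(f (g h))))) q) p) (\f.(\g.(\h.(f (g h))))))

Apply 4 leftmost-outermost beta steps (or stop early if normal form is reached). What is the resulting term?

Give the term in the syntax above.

Step 0: ((((\f.(\g.(\h.(f (g h))))) q) p) (\f.(\g.(\h.(f (g h))))))
Step 1: (((\g.(\h.(q (g h)))) p) (\f.(\g.(\h.(f (g h))))))
Step 2: ((\h.(q (p h))) (\f.(\g.(\h.(f (g h))))))
Step 3: (q (p (\f.(\g.(\h.(f (g h)))))))
Step 4: (normal form reached)

Answer: (q (p (\f.(\g.(\h.(f (g h)))))))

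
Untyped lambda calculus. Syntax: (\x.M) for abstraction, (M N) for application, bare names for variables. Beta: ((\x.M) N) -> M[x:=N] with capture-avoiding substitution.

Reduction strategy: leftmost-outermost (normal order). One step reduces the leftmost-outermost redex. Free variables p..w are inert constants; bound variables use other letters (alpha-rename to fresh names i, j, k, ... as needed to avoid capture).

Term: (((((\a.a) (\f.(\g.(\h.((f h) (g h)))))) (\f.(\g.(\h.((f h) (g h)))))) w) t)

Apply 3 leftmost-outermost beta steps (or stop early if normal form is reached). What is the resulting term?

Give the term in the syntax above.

Step 0: (((((\a.a) (\f.(\g.(\h.((f h) (g h)))))) (\f.(\g.(\h.((f h) (g h)))))) w) t)
Step 1: ((((\f.(\g.(\h.((f h) (g h))))) (\f.(\g.(\h.((f h) (g h)))))) w) t)
Step 2: (((\g.(\h.(((\f.(\g.(\h.((f h) (g h))))) h) (g h)))) w) t)
Step 3: ((\h.(((\f.(\g.(\h.((f h) (g h))))) h) (w h))) t)

Answer: ((\h.(((\f.(\g.(\h.((f h) (g h))))) h) (w h))) t)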